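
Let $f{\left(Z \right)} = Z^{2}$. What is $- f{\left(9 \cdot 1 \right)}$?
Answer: $-81$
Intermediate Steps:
$- f{\left(9 \cdot 1 \right)} = - \left(9 \cdot 1\right)^{2} = - 9^{2} = \left(-1\right) 81 = -81$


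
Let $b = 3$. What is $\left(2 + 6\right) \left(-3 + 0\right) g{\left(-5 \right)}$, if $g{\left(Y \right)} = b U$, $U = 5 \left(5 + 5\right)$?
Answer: $-3600$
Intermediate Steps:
$U = 50$ ($U = 5 \cdot 10 = 50$)
$g{\left(Y \right)} = 150$ ($g{\left(Y \right)} = 3 \cdot 50 = 150$)
$\left(2 + 6\right) \left(-3 + 0\right) g{\left(-5 \right)} = \left(2 + 6\right) \left(-3 + 0\right) 150 = 8 \left(-3\right) 150 = \left(-24\right) 150 = -3600$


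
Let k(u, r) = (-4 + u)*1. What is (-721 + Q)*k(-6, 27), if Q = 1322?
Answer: -6010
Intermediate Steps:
k(u, r) = -4 + u
(-721 + Q)*k(-6, 27) = (-721 + 1322)*(-4 - 6) = 601*(-10) = -6010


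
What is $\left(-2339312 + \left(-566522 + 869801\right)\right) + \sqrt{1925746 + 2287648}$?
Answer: $-2036033 + \sqrt{4213394} \approx -2.034 \cdot 10^{6}$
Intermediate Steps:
$\left(-2339312 + \left(-566522 + 869801\right)\right) + \sqrt{1925746 + 2287648} = \left(-2339312 + 303279\right) + \sqrt{4213394} = -2036033 + \sqrt{4213394}$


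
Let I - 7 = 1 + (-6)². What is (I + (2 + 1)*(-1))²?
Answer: 1681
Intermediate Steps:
I = 44 (I = 7 + (1 + (-6)²) = 7 + (1 + 36) = 7 + 37 = 44)
(I + (2 + 1)*(-1))² = (44 + (2 + 1)*(-1))² = (44 + 3*(-1))² = (44 - 3)² = 41² = 1681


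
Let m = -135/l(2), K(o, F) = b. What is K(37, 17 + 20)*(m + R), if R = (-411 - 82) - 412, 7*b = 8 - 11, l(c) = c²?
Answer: 11265/28 ≈ 402.32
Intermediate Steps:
b = -3/7 (b = (8 - 11)/7 = (⅐)*(-3) = -3/7 ≈ -0.42857)
K(o, F) = -3/7
m = -135/4 (m = -135/(2²) = -135/4 ≈ -33.750)
R = -905 (R = -493 - 412 = -905)
K(37, 17 + 20)*(m + R) = -3*(-135/4 - 905)/7 = -3/7*(-3755/4) = 11265/28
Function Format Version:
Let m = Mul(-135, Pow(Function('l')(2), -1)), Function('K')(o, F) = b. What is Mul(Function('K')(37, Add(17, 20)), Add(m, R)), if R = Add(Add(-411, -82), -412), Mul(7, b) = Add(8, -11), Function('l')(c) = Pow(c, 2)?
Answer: Rational(11265, 28) ≈ 402.32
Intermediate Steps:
b = Rational(-3, 7) (b = Mul(Rational(1, 7), Add(8, -11)) = Mul(Rational(1, 7), -3) = Rational(-3, 7) ≈ -0.42857)
Function('K')(o, F) = Rational(-3, 7)
m = Rational(-135, 4) (m = Mul(-135, Pow(Pow(2, 2), -1)) = Mul(-135, Pow(4, -1)) = Mul(-135, Rational(1, 4)) = Rational(-135, 4) ≈ -33.750)
R = -905 (R = Add(-493, -412) = -905)
Mul(Function('K')(37, Add(17, 20)), Add(m, R)) = Mul(Rational(-3, 7), Add(Rational(-135, 4), -905)) = Mul(Rational(-3, 7), Rational(-3755, 4)) = Rational(11265, 28)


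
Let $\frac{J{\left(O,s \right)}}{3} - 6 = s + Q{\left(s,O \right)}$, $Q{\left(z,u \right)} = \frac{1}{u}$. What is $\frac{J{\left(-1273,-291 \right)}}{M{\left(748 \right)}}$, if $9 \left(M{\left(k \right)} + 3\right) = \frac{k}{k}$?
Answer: $\frac{4897881}{16549} \approx 295.96$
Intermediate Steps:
$J{\left(O,s \right)} = 18 + 3 s + \frac{3}{O}$ ($J{\left(O,s \right)} = 18 + 3 \left(s + \frac{1}{O}\right) = 18 + \left(3 s + \frac{3}{O}\right) = 18 + 3 s + \frac{3}{O}$)
$M{\left(k \right)} = - \frac{26}{9}$ ($M{\left(k \right)} = -3 + \frac{k \frac{1}{k}}{9} = -3 + \frac{1}{9} \cdot 1 = -3 + \frac{1}{9} = - \frac{26}{9}$)
$\frac{J{\left(-1273,-291 \right)}}{M{\left(748 \right)}} = \frac{18 + 3 \left(-291\right) + \frac{3}{-1273}}{- \frac{26}{9}} = \left(18 - 873 + 3 \left(- \frac{1}{1273}\right)\right) \left(- \frac{9}{26}\right) = \left(18 - 873 - \frac{3}{1273}\right) \left(- \frac{9}{26}\right) = \left(- \frac{1088418}{1273}\right) \left(- \frac{9}{26}\right) = \frac{4897881}{16549}$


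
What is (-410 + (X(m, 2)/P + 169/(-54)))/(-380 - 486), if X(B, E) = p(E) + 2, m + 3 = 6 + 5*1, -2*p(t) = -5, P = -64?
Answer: 1428019/2992896 ≈ 0.47714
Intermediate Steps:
p(t) = 5/2 (p(t) = -1/2*(-5) = 5/2)
m = 8 (m = -3 + (6 + 5*1) = -3 + (6 + 5) = -3 + 11 = 8)
X(B, E) = 9/2 (X(B, E) = 5/2 + 2 = 9/2)
(-410 + (X(m, 2)/P + 169/(-54)))/(-380 - 486) = (-410 + ((9/2)/(-64) + 169/(-54)))/(-380 - 486) = (-410 + ((9/2)*(-1/64) + 169*(-1/54)))/(-866) = (-410 + (-9/128 - 169/54))*(-1/866) = (-410 - 11059/3456)*(-1/866) = -1428019/3456*(-1/866) = 1428019/2992896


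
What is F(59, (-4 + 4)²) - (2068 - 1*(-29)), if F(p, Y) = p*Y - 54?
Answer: -2151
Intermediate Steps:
F(p, Y) = -54 + Y*p (F(p, Y) = Y*p - 54 = -54 + Y*p)
F(59, (-4 + 4)²) - (2068 - 1*(-29)) = (-54 + (-4 + 4)²*59) - (2068 - 1*(-29)) = (-54 + 0²*59) - (2068 + 29) = (-54 + 0*59) - 1*2097 = (-54 + 0) - 2097 = -54 - 2097 = -2151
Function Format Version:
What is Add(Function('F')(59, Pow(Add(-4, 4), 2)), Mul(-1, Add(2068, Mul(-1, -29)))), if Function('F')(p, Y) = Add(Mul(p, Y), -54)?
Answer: -2151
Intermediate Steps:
Function('F')(p, Y) = Add(-54, Mul(Y, p)) (Function('F')(p, Y) = Add(Mul(Y, p), -54) = Add(-54, Mul(Y, p)))
Add(Function('F')(59, Pow(Add(-4, 4), 2)), Mul(-1, Add(2068, Mul(-1, -29)))) = Add(Add(-54, Mul(Pow(Add(-4, 4), 2), 59)), Mul(-1, Add(2068, Mul(-1, -29)))) = Add(Add(-54, Mul(Pow(0, 2), 59)), Mul(-1, Add(2068, 29))) = Add(Add(-54, Mul(0, 59)), Mul(-1, 2097)) = Add(Add(-54, 0), -2097) = Add(-54, -2097) = -2151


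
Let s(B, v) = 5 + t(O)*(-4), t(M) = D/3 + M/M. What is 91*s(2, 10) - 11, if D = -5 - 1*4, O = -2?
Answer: 1172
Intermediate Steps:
D = -9 (D = -5 - 4 = -9)
t(M) = -2 (t(M) = -9/3 + M/M = -9*1/3 + 1 = -3 + 1 = -2)
s(B, v) = 13 (s(B, v) = 5 - 2*(-4) = 5 + 8 = 13)
91*s(2, 10) - 11 = 91*13 - 11 = 1183 - 11 = 1172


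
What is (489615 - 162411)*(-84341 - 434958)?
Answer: -169916709996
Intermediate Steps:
(489615 - 162411)*(-84341 - 434958) = 327204*(-519299) = -169916709996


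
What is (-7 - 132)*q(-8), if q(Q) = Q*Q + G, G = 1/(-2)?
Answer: -17653/2 ≈ -8826.5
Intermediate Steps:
G = -½ ≈ -0.50000
q(Q) = -½ + Q² (q(Q) = Q*Q - ½ = Q² - ½ = -½ + Q²)
(-7 - 132)*q(-8) = (-7 - 132)*(-½ + (-8)²) = -139*(-½ + 64) = -139*127/2 = -17653/2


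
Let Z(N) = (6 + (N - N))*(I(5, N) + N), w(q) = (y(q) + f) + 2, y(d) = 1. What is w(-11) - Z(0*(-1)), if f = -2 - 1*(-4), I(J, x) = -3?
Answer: 23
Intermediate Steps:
f = 2 (f = -2 + 4 = 2)
w(q) = 5 (w(q) = (1 + 2) + 2 = 3 + 2 = 5)
Z(N) = -18 + 6*N (Z(N) = (6 + (N - N))*(-3 + N) = (6 + 0)*(-3 + N) = 6*(-3 + N) = -18 + 6*N)
w(-11) - Z(0*(-1)) = 5 - (-18 + 6*(0*(-1))) = 5 - (-18 + 6*0) = 5 - (-18 + 0) = 5 - 1*(-18) = 5 + 18 = 23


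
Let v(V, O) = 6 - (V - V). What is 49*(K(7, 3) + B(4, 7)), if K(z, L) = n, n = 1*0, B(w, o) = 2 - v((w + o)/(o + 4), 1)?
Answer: -196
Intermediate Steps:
v(V, O) = 6 (v(V, O) = 6 - 1*0 = 6 + 0 = 6)
B(w, o) = -4 (B(w, o) = 2 - 1*6 = 2 - 6 = -4)
n = 0
K(z, L) = 0
49*(K(7, 3) + B(4, 7)) = 49*(0 - 4) = 49*(-4) = -196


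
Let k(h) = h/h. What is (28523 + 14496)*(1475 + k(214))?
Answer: 63496044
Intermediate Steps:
k(h) = 1
(28523 + 14496)*(1475 + k(214)) = (28523 + 14496)*(1475 + 1) = 43019*1476 = 63496044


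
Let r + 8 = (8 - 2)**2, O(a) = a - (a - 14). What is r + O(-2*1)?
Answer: 42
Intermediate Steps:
O(a) = 14 (O(a) = a - (-14 + a) = a + (14 - a) = 14)
r = 28 (r = -8 + (8 - 2)**2 = -8 + 6**2 = -8 + 36 = 28)
r + O(-2*1) = 28 + 14 = 42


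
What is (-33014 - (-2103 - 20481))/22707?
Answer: -10430/22707 ≈ -0.45933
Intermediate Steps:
(-33014 - (-2103 - 20481))/22707 = (-33014 - 1*(-22584))*(1/22707) = (-33014 + 22584)*(1/22707) = -10430*1/22707 = -10430/22707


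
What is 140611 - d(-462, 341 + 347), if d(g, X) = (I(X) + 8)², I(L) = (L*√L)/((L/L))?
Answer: -325520125 - 44032*√43 ≈ -3.2581e+8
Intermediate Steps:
I(L) = L^(3/2) (I(L) = L^(3/2)/1 = L^(3/2)*1 = L^(3/2))
d(g, X) = (8 + X^(3/2))² (d(g, X) = (X^(3/2) + 8)² = (8 + X^(3/2))²)
140611 - d(-462, 341 + 347) = 140611 - (8 + (341 + 347)^(3/2))² = 140611 - (8 + 688^(3/2))² = 140611 - (8 + 2752*√43)²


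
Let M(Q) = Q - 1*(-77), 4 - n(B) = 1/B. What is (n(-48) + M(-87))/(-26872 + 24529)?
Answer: 287/112464 ≈ 0.0025519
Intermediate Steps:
n(B) = 4 - 1/B
M(Q) = 77 + Q (M(Q) = Q + 77 = 77 + Q)
(n(-48) + M(-87))/(-26872 + 24529) = ((4 - 1/(-48)) + (77 - 87))/(-26872 + 24529) = ((4 - 1*(-1/48)) - 10)/(-2343) = ((4 + 1/48) - 10)*(-1/2343) = (193/48 - 10)*(-1/2343) = -287/48*(-1/2343) = 287/112464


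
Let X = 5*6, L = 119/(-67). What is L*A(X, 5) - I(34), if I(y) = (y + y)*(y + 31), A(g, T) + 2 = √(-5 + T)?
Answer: -295902/67 ≈ -4416.4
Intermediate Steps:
L = -119/67 (L = 119*(-1/67) = -119/67 ≈ -1.7761)
X = 30
A(g, T) = -2 + √(-5 + T)
I(y) = 2*y*(31 + y) (I(y) = (2*y)*(31 + y) = 2*y*(31 + y))
L*A(X, 5) - I(34) = -119*(-2 + √(-5 + 5))/67 - 2*34*(31 + 34) = -119*(-2 + √0)/67 - 2*34*65 = -119*(-2 + 0)/67 - 1*4420 = -119/67*(-2) - 4420 = 238/67 - 4420 = -295902/67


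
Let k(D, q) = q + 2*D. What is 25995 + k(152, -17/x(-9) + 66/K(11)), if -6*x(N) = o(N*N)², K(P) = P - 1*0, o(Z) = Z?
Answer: 57529069/2187 ≈ 26305.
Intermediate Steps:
K(P) = P (K(P) = P + 0 = P)
x(N) = -N⁴/6
25995 + k(152, -17/x(-9) + 66/K(11)) = 25995 + ((-17/((-⅙*(-9)⁴)) + 66/11) + 2*152) = 25995 + ((-17/((-⅙*6561)) + 66*(1/11)) + 304) = 25995 + ((-17/(-2187/2) + 6) + 304) = 25995 + ((-17*(-2/2187) + 6) + 304) = 25995 + ((34/2187 + 6) + 304) = 25995 + (13156/2187 + 304) = 25995 + 678004/2187 = 57529069/2187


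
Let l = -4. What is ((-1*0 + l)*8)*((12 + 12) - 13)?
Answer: -352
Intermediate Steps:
((-1*0 + l)*8)*((12 + 12) - 13) = ((-1*0 - 4)*8)*((12 + 12) - 13) = ((0 - 4)*8)*(24 - 13) = -4*8*11 = -32*11 = -352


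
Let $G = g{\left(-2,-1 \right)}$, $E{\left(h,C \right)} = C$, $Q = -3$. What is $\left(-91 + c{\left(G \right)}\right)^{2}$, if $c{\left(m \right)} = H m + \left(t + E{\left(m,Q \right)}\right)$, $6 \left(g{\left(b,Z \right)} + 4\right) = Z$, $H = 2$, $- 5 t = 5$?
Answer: $\frac{96100}{9} \approx 10678.0$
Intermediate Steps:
$t = -1$ ($t = \left(- \frac{1}{5}\right) 5 = -1$)
$g{\left(b,Z \right)} = -4 + \frac{Z}{6}$
$G = - \frac{25}{6}$ ($G = -4 + \frac{1}{6} \left(-1\right) = -4 - \frac{1}{6} = - \frac{25}{6} \approx -4.1667$)
$c{\left(m \right)} = -4 + 2 m$ ($c{\left(m \right)} = 2 m - 4 = -4 + 2 m$)
$\left(-91 + c{\left(G \right)}\right)^{2} = \left(-91 + \left(-4 + 2 \left(- \frac{25}{6}\right)\right)\right)^{2} = \left(-91 - \frac{37}{3}\right)^{2} = \left(- \frac{310}{3}\right)^{2} = \frac{96100}{9}$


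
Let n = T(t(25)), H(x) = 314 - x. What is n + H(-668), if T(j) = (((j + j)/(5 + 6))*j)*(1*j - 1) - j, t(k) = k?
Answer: 40527/11 ≈ 3684.3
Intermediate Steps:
T(j) = -j + 2*j**2*(-1 + j)/11 (T(j) = (((2*j)/11)*j)*(j - 1) - j = (((2*j)*(1/11))*j)*(-1 + j) - j = ((2*j/11)*j)*(-1 + j) - j = (2*j**2/11)*(-1 + j) - j = 2*j**2*(-1 + j)/11 - j = -j + 2*j**2*(-1 + j)/11)
n = 29725/11 (n = (1/11)*25*(-11 - 2*25 + 2*25**2) = (1/11)*25*(-11 - 50 + 2*625) = (1/11)*25*(-11 - 50 + 1250) = (1/11)*25*1189 = 29725/11 ≈ 2702.3)
n + H(-668) = 29725/11 + (314 - 1*(-668)) = 29725/11 + (314 + 668) = 29725/11 + 982 = 40527/11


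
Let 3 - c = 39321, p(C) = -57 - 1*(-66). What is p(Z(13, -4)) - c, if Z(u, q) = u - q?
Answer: 39327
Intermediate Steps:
p(C) = 9 (p(C) = -57 + 66 = 9)
c = -39318 (c = 3 - 1*39321 = 3 - 39321 = -39318)
p(Z(13, -4)) - c = 9 - 1*(-39318) = 9 + 39318 = 39327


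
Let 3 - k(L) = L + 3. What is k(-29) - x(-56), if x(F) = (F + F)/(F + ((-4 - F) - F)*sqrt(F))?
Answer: 42471/1465 - 54*I*sqrt(14)/1465 ≈ 28.99 - 0.13792*I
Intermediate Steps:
k(L) = -L (k(L) = 3 - (L + 3) = 3 - (3 + L) = 3 + (-3 - L) = -L)
x(F) = 2*F/(F + sqrt(F)*(-4 - 2*F)) (x(F) = (2*F)/(F + (-4 - 2*F)*sqrt(F)) = (2*F)/(F + sqrt(F)*(-4 - 2*F)) = 2*F/(F + sqrt(F)*(-4 - 2*F)))
k(-29) - x(-56) = -1*(-29) - 2*(-56)/(-56 - 8*I*sqrt(14) - (-224)*I*sqrt(14)) = 29 - 2*(-56)/(-56 - 8*I*sqrt(14) - (-224)*I*sqrt(14)) = 29 - 2*(-56)/(-56 - 8*I*sqrt(14) + 224*I*sqrt(14)) = 29 - 2*(-56)/(-56 + 216*I*sqrt(14)) = 29 - (-112)/(-56 + 216*I*sqrt(14)) = 29 + 112/(-56 + 216*I*sqrt(14))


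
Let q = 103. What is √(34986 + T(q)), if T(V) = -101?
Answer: √34885 ≈ 186.78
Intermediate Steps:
√(34986 + T(q)) = √(34986 - 101) = √34885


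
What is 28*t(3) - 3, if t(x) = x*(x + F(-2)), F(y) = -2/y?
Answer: 333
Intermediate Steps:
t(x) = x*(1 + x) (t(x) = x*(x - 2/(-2)) = x*(x - 2*(-½)) = x*(x + 1) = x*(1 + x))
28*t(3) - 3 = 28*(3*(1 + 3)) - 3 = 28*(3*4) - 3 = 28*12 - 3 = 336 - 3 = 333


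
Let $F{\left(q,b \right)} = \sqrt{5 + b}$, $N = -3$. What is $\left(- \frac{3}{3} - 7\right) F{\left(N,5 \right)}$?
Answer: $- 8 \sqrt{10} \approx -25.298$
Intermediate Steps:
$\left(- \frac{3}{3} - 7\right) F{\left(N,5 \right)} = \left(- \frac{3}{3} - 7\right) \sqrt{5 + 5} = \left(\left(-3\right) \frac{1}{3} - 7\right) \sqrt{10} = \left(-1 - 7\right) \sqrt{10} = - 8 \sqrt{10}$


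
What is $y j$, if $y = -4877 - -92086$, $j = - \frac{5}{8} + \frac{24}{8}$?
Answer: $\frac{1656971}{8} \approx 2.0712 \cdot 10^{5}$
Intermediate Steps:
$j = \frac{19}{8}$ ($j = \left(-5\right) \frac{1}{8} + 24 \cdot \frac{1}{8} = - \frac{5}{8} + 3 = \frac{19}{8} \approx 2.375$)
$y = 87209$ ($y = -4877 + 92086 = 87209$)
$y j = 87209 \cdot \frac{19}{8} = \frac{1656971}{8}$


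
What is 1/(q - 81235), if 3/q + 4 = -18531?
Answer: -18535/1505690728 ≈ -1.2310e-5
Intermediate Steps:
q = -3/18535 (q = 3/(-4 - 18531) = 3/(-18535) = 3*(-1/18535) = -3/18535 ≈ -0.00016186)
1/(q - 81235) = 1/(-3/18535 - 81235) = 1/(-1505690728/18535) = -18535/1505690728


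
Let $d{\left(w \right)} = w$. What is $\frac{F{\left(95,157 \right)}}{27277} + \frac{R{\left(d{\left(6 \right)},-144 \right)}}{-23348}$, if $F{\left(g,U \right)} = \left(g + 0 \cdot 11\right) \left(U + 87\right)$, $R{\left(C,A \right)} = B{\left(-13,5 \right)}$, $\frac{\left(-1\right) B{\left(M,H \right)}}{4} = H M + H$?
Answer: $\frac{133665040}{159215849} \approx 0.83952$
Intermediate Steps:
$B{\left(M,H \right)} = - 4 H - 4 H M$ ($B{\left(M,H \right)} = - 4 \left(H M + H\right) = - 4 \left(H + H M\right) = - 4 H - 4 H M$)
$R{\left(C,A \right)} = 240$ ($R{\left(C,A \right)} = \left(-4\right) 5 \left(1 - 13\right) = \left(-4\right) 5 \left(-12\right) = 240$)
$F{\left(g,U \right)} = g \left(87 + U\right)$ ($F{\left(g,U \right)} = \left(g + 0\right) \left(87 + U\right) = g \left(87 + U\right)$)
$\frac{F{\left(95,157 \right)}}{27277} + \frac{R{\left(d{\left(6 \right)},-144 \right)}}{-23348} = \frac{95 \left(87 + 157\right)}{27277} + \frac{240}{-23348} = 95 \cdot 244 \cdot \frac{1}{27277} + 240 \left(- \frac{1}{23348}\right) = 23180 \cdot \frac{1}{27277} - \frac{60}{5837} = \frac{23180}{27277} - \frac{60}{5837} = \frac{133665040}{159215849}$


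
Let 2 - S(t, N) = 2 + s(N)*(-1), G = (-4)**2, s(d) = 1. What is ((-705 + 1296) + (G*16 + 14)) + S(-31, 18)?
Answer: 862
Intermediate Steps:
G = 16
S(t, N) = 1 (S(t, N) = 2 - (2 + 1*(-1)) = 2 - (2 - 1) = 2 - 1*1 = 2 - 1 = 1)
((-705 + 1296) + (G*16 + 14)) + S(-31, 18) = ((-705 + 1296) + (16*16 + 14)) + 1 = (591 + (256 + 14)) + 1 = (591 + 270) + 1 = 861 + 1 = 862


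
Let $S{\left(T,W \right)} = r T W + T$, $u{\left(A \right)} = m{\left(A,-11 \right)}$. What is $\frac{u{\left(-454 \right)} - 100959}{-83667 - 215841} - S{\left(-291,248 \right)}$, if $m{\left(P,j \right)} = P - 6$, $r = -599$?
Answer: $- \frac{12947233854809}{299508} \approx -4.3228 \cdot 10^{7}$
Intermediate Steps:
$m{\left(P,j \right)} = -6 + P$
$u{\left(A \right)} = -6 + A$
$S{\left(T,W \right)} = T - 599 T W$ ($S{\left(T,W \right)} = - 599 T W + T = T - 599 T W$)
$\frac{u{\left(-454 \right)} - 100959}{-83667 - 215841} - S{\left(-291,248 \right)} = \frac{\left(-6 - 454\right) - 100959}{-83667 - 215841} - - 291 \left(1 - 148552\right) = \frac{-460 - 100959}{-299508} - - 291 \left(1 - 148552\right) = \left(-101419\right) \left(- \frac{1}{299508}\right) - \left(-291\right) \left(-148551\right) = \frac{101419}{299508} - 43228341 = - \frac{12947233854809}{299508}$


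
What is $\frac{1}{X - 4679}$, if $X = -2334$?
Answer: $- \frac{1}{7013} \approx -0.00014259$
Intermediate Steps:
$\frac{1}{X - 4679} = \frac{1}{-2334 - 4679} = \frac{1}{-7013} = - \frac{1}{7013}$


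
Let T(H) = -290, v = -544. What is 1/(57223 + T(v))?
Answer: 1/56933 ≈ 1.7565e-5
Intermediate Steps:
1/(57223 + T(v)) = 1/(57223 - 290) = 1/56933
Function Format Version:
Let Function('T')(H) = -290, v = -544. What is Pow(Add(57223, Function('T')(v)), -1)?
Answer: Rational(1, 56933) ≈ 1.7565e-5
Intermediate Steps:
Pow(Add(57223, Function('T')(v)), -1) = Pow(Add(57223, -290), -1) = Pow(56933, -1) = Rational(1, 56933)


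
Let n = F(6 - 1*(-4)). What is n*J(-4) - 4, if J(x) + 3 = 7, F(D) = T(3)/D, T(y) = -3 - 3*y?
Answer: -44/5 ≈ -8.8000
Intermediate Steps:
F(D) = -12/D (F(D) = (-3 - 3*3)/D = (-3 - 9)/D = -12/D)
n = -6/5 (n = -12/(6 - 1*(-4)) = -12/(6 + 4) = -12/10 = -12*⅒ = -6/5 ≈ -1.2000)
J(x) = 4 (J(x) = -3 + 7 = 4)
n*J(-4) - 4 = -6/5*4 - 4 = -24/5 - 4 = -44/5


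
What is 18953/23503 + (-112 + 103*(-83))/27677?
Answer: 321002698/650492531 ≈ 0.49348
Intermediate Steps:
18953/23503 + (-112 + 103*(-83))/27677 = 18953*(1/23503) + (-112 - 8549)*(1/27677) = 18953/23503 - 8661*1/27677 = 18953/23503 - 8661/27677 = 321002698/650492531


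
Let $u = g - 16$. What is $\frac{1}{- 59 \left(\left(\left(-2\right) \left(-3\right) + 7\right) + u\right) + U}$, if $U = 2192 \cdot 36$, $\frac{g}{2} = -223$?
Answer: $\frac{1}{105403} \approx 9.4874 \cdot 10^{-6}$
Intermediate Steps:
$g = -446$ ($g = 2 \left(-223\right) = -446$)
$u = -462$ ($u = -446 - 16 = -462$)
$U = 78912$
$\frac{1}{- 59 \left(\left(\left(-2\right) \left(-3\right) + 7\right) + u\right) + U} = \frac{1}{- 59 \left(\left(\left(-2\right) \left(-3\right) + 7\right) - 462\right) + 78912} = \frac{1}{- 59 \left(\left(6 + 7\right) - 462\right) + 78912} = \frac{1}{- 59 \left(13 - 462\right) + 78912} = \frac{1}{\left(-59\right) \left(-449\right) + 78912} = \frac{1}{26491 + 78912} = \frac{1}{105403}$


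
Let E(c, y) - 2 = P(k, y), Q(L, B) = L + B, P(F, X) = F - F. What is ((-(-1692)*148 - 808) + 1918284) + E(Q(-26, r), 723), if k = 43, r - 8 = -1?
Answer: 2167894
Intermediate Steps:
r = 7 (r = 8 - 1 = 7)
P(F, X) = 0
Q(L, B) = B + L
E(c, y) = 2 (E(c, y) = 2 + 0 = 2)
((-(-1692)*148 - 808) + 1918284) + E(Q(-26, r), 723) = ((-(-1692)*148 - 808) + 1918284) + 2 = ((-423*(-592) - 808) + 1918284) + 2 = ((250416 - 808) + 1918284) + 2 = (249608 + 1918284) + 2 = 2167892 + 2 = 2167894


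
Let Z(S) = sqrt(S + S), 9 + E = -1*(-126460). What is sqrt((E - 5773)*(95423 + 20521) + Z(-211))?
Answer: sqrt(13991890032 + I*sqrt(422)) ≈ 1.1829e+5 + 0.e-4*I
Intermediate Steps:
E = 126451 (E = -9 - 1*(-126460) = -9 + 126460 = 126451)
Z(S) = sqrt(2)*sqrt(S) (Z(S) = sqrt(2*S) = sqrt(2)*sqrt(S))
sqrt((E - 5773)*(95423 + 20521) + Z(-211)) = sqrt((126451 - 5773)*(95423 + 20521) + sqrt(2)*sqrt(-211)) = sqrt(120678*115944 + sqrt(2)*(I*sqrt(211))) = sqrt(13991890032 + I*sqrt(422))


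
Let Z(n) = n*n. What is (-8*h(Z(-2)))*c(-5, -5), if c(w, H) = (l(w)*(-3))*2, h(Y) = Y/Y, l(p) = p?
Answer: -240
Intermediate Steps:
Z(n) = n**2
h(Y) = 1
c(w, H) = -6*w (c(w, H) = (w*(-3))*2 = -3*w*2 = -6*w)
(-8*h(Z(-2)))*c(-5, -5) = (-8*1)*(-6*(-5)) = -8*30 = -240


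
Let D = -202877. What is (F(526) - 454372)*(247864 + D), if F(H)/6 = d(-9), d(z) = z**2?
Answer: -20418969482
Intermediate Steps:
F(H) = 486 (F(H) = 6*(-9)**2 = 6*81 = 486)
(F(526) - 454372)*(247864 + D) = (486 - 454372)*(247864 - 202877) = -453886*44987 = -20418969482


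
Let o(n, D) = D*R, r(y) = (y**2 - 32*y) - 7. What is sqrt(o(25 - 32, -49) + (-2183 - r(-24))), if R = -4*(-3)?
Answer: 2*I*sqrt(1027) ≈ 64.094*I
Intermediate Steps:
r(y) = -7 + y**2 - 32*y
R = 12
o(n, D) = 12*D (o(n, D) = D*12 = 12*D)
sqrt(o(25 - 32, -49) + (-2183 - r(-24))) = sqrt(12*(-49) + (-2183 - (-7 + (-24)**2 - 32*(-24)))) = sqrt(-588 + (-2183 - (-7 + 576 + 768))) = sqrt(-588 + (-2183 - 1*1337)) = sqrt(-588 + (-2183 - 1337)) = sqrt(-588 - 3520) = sqrt(-4108) = 2*I*sqrt(1027)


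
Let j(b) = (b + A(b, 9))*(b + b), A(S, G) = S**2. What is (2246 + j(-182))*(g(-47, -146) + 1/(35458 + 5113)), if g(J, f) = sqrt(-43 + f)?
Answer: -11988642/40571 - 35965926*I*sqrt(21) ≈ -295.5 - 1.6482e+8*I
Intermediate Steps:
j(b) = 2*b*(b + b**2) (j(b) = (b + b**2)*(b + b) = (b + b**2)*(2*b) = 2*b*(b + b**2))
(2246 + j(-182))*(g(-47, -146) + 1/(35458 + 5113)) = (2246 + 2*(-182)**2*(1 - 182))*(sqrt(-43 - 146) + 1/(35458 + 5113)) = (2246 + 2*33124*(-181))*(sqrt(-189) + 1/40571) = (2246 - 11990888)*(3*I*sqrt(21) + 1/40571) = -11988642*(1/40571 + 3*I*sqrt(21)) = -11988642/40571 - 35965926*I*sqrt(21)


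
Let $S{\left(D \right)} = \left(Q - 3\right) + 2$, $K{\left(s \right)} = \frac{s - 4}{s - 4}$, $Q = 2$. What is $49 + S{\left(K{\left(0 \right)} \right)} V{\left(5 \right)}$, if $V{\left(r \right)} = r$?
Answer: $54$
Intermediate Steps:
$K{\left(s \right)} = 1$ ($K{\left(s \right)} = \frac{-4 + s}{-4 + s} = 1$)
$S{\left(D \right)} = 1$ ($S{\left(D \right)} = \left(2 - 3\right) + 2 = -1 + 2 = 1$)
$49 + S{\left(K{\left(0 \right)} \right)} V{\left(5 \right)} = 49 + 1 \cdot 5 = 49 + 5 = 54$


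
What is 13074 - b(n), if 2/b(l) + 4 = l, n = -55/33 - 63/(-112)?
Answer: 3203226/245 ≈ 13074.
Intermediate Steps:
n = -53/48 (n = -55*1/33 - 63*(-1/112) = -5/3 + 9/16 = -53/48 ≈ -1.1042)
b(l) = 2/(-4 + l)
13074 - b(n) = 13074 - 2/(-4 - 53/48) = 13074 - 2/(-245/48) = 13074 - 2*(-48)/245 = 13074 - 1*(-96/245) = 13074 + 96/245 = 3203226/245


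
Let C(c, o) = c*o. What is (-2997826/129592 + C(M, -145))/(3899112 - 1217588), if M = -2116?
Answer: 19879209807/173752029104 ≈ 0.11441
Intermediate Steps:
(-2997826/129592 + C(M, -145))/(3899112 - 1217588) = (-2997826/129592 - 2116*(-145))/(3899112 - 1217588) = (-2997826*1/129592 + 306820)/2681524 = (-1498913/64796 + 306820)*(1/2681524) = (19879209807/64796)*(1/2681524) = 19879209807/173752029104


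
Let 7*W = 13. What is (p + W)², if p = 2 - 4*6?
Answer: 19881/49 ≈ 405.73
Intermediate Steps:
W = 13/7 (W = (⅐)*13 = 13/7 ≈ 1.8571)
p = -22 (p = 2 - 24 = -22)
(p + W)² = (-22 + 13/7)² = (-141/7)² = 19881/49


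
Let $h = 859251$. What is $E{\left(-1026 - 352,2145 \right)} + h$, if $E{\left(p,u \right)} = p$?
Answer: $857873$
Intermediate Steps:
$E{\left(-1026 - 352,2145 \right)} + h = \left(-1026 - 352\right) + 859251 = -1378 + 859251 = 857873$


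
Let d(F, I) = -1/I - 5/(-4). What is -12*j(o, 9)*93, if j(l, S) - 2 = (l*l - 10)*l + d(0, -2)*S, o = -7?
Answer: 284859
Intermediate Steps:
d(F, I) = 5/4 - 1/I (d(F, I) = -1/I - 5*(-¼) = -1/I + 5/4 = 5/4 - 1/I)
j(l, S) = 2 + 7*S/4 + l*(-10 + l²) (j(l, S) = 2 + ((l*l - 10)*l + (5/4 - 1/(-2))*S) = 2 + ((l² - 10)*l + (5/4 - 1*(-½))*S) = 2 + ((-10 + l²)*l + (5/4 + ½)*S) = 2 + (l*(-10 + l²) + 7*S/4) = 2 + (7*S/4 + l*(-10 + l²)) = 2 + 7*S/4 + l*(-10 + l²))
-12*j(o, 9)*93 = -12*(2 + (-7)³ - 10*(-7) + (7/4)*9)*93 = -12*(2 - 343 + 70 + 63/4)*93 = -12*(-1021/4)*93 = 3063*93 = 284859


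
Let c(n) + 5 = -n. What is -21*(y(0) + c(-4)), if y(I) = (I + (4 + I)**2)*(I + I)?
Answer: 21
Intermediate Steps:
c(n) = -5 - n
y(I) = 2*I*(I + (4 + I)**2) (y(I) = (I + (4 + I)**2)*(2*I) = 2*I*(I + (4 + I)**2))
-21*(y(0) + c(-4)) = -21*(2*0*(0 + (4 + 0)**2) + (-5 - 1*(-4))) = -21*(2*0*(0 + 4**2) + (-5 + 4)) = -21*(2*0*(0 + 16) - 1) = -21*(2*0*16 - 1) = -21*(0 - 1) = -21*(-1) = 21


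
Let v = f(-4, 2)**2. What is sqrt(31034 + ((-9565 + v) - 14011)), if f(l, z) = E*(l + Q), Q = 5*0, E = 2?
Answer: sqrt(7522) ≈ 86.729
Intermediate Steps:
Q = 0
f(l, z) = 2*l (f(l, z) = 2*(l + 0) = 2*l)
v = 64 (v = (2*(-4))**2 = (-8)**2 = 64)
sqrt(31034 + ((-9565 + v) - 14011)) = sqrt(31034 + ((-9565 + 64) - 14011)) = sqrt(31034 + (-9501 - 14011)) = sqrt(31034 - 23512) = sqrt(7522)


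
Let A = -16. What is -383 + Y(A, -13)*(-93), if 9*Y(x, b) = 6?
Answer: -445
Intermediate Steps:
Y(x, b) = 2/3 (Y(x, b) = (1/9)*6 = 2/3)
-383 + Y(A, -13)*(-93) = -383 + (2/3)*(-93) = -383 - 62 = -445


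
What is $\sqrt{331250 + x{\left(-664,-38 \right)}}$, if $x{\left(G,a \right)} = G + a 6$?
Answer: $7 \sqrt{6742} \approx 574.77$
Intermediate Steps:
$x{\left(G,a \right)} = G + 6 a$
$\sqrt{331250 + x{\left(-664,-38 \right)}} = \sqrt{331250 + \left(-664 + 6 \left(-38\right)\right)} = \sqrt{331250 - 892} = \sqrt{330358} = 7 \sqrt{6742}$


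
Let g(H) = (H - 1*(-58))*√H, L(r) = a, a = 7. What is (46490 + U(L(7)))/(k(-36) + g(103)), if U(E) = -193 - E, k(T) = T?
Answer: 1666440/2668567 + 7452690*√103/2668567 ≈ 28.968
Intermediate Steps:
L(r) = 7
g(H) = √H*(58 + H) (g(H) = (H + 58)*√H = (58 + H)*√H = √H*(58 + H))
(46490 + U(L(7)))/(k(-36) + g(103)) = (46490 + (-193 - 1*7))/(-36 + √103*(58 + 103)) = (46490 + (-193 - 7))/(-36 + √103*161) = (46490 - 200)/(-36 + 161*√103) = 46290/(-36 + 161*√103)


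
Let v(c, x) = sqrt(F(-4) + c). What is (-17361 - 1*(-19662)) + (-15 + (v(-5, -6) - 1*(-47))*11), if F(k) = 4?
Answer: 2803 + 11*I ≈ 2803.0 + 11.0*I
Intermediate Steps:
v(c, x) = sqrt(4 + c)
(-17361 - 1*(-19662)) + (-15 + (v(-5, -6) - 1*(-47))*11) = (-17361 - 1*(-19662)) + (-15 + (sqrt(4 - 5) - 1*(-47))*11) = (-17361 + 19662) + (-15 + (sqrt(-1) + 47)*11) = 2301 + (-15 + (I + 47)*11) = 2301 + (-15 + (47 + I)*11) = 2301 + (-15 + (517 + 11*I)) = 2301 + (502 + 11*I) = 2803 + 11*I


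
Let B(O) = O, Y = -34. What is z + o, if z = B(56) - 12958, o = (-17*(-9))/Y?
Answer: -25813/2 ≈ -12907.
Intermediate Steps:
o = -9/2 (o = -17*(-9)/(-34) = 153*(-1/34) = -9/2 ≈ -4.5000)
z = -12902 (z = 56 - 12958 = -12902)
z + o = -12902 - 9/2 = -25813/2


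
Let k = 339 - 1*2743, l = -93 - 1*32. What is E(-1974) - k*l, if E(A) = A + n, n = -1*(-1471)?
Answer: -301003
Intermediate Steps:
l = -125 (l = -93 - 32 = -125)
k = -2404 (k = 339 - 2743 = -2404)
n = 1471
E(A) = 1471 + A (E(A) = A + 1471 = 1471 + A)
E(-1974) - k*l = (1471 - 1974) - (-2404)*(-125) = -503 - 1*300500 = -503 - 300500 = -301003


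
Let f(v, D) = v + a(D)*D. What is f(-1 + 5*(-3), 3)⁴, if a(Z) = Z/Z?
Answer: 28561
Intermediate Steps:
a(Z) = 1
f(v, D) = D + v (f(v, D) = v + 1*D = v + D = D + v)
f(-1 + 5*(-3), 3)⁴ = (3 + (-1 + 5*(-3)))⁴ = (3 + (-1 - 15))⁴ = (3 - 16)⁴ = (-13)⁴ = 28561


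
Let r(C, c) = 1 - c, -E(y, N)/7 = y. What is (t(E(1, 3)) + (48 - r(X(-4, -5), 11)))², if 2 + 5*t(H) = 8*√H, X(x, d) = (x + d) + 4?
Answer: 82496/25 + 4608*I*√7/25 ≈ 3299.8 + 487.67*I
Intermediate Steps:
X(x, d) = 4 + d + x (X(x, d) = (d + x) + 4 = 4 + d + x)
E(y, N) = -7*y
t(H) = -⅖ + 8*√H/5 (t(H) = -⅖ + (8*√H)/5 = -⅖ + 8*√H/5)
(t(E(1, 3)) + (48 - r(X(-4, -5), 11)))² = ((-⅖ + 8*√(-7*1)/5) + (48 - (1 - 1*11)))² = ((-⅖ + 8*√(-7)/5) + (48 - (1 - 11)))² = ((-⅖ + 8*(I*√7)/5) + (48 - 1*(-10)))² = ((-⅖ + 8*I*√7/5) + (48 + 10))² = ((-⅖ + 8*I*√7/5) + 58)² = (288/5 + 8*I*√7/5)²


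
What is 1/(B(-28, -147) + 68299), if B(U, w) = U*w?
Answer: 1/72415 ≈ 1.3809e-5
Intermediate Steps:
1/(B(-28, -147) + 68299) = 1/(-28*(-147) + 68299) = 1/(4116 + 68299) = 1/72415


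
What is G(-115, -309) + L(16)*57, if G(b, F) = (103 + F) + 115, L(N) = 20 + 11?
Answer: 1676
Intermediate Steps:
L(N) = 31
G(b, F) = 218 + F
G(-115, -309) + L(16)*57 = (218 - 309) + 31*57 = -91 + 1767 = 1676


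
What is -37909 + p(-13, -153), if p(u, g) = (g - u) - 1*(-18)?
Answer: -38031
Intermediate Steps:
p(u, g) = 18 + g - u (p(u, g) = (g - u) + 18 = 18 + g - u)
-37909 + p(-13, -153) = -37909 + (18 - 153 - 1*(-13)) = -37909 + (18 - 153 + 13) = -37909 - 122 = -38031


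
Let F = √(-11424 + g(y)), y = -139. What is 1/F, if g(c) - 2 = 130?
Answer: -I*√2823/5646 ≈ -0.0094105*I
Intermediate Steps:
g(c) = 132 (g(c) = 2 + 130 = 132)
F = 2*I*√2823 (F = √(-11424 + 132) = √(-11292) = 2*I*√2823 ≈ 106.26*I)
1/F = 1/(2*I*√2823) = -I*√2823/5646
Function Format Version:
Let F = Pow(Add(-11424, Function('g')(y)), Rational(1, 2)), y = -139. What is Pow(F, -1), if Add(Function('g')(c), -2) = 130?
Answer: Mul(Rational(-1, 5646), I, Pow(2823, Rational(1, 2))) ≈ Mul(-0.0094105, I)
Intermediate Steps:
Function('g')(c) = 132 (Function('g')(c) = Add(2, 130) = 132)
F = Mul(2, I, Pow(2823, Rational(1, 2))) (F = Pow(Add(-11424, 132), Rational(1, 2)) = Pow(-11292, Rational(1, 2)) = Mul(2, I, Pow(2823, Rational(1, 2))) ≈ Mul(106.26, I))
Pow(F, -1) = Pow(Mul(2, I, Pow(2823, Rational(1, 2))), -1) = Mul(Rational(-1, 5646), I, Pow(2823, Rational(1, 2)))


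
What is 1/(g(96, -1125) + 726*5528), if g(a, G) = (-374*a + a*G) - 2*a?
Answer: 1/3869232 ≈ 2.5845e-7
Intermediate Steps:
g(a, G) = -376*a + G*a (g(a, G) = (-374*a + G*a) - 2*a = -376*a + G*a)
1/(g(96, -1125) + 726*5528) = 1/(96*(-376 - 1125) + 726*5528) = 1/(96*(-1501) + 4013328) = 1/(-144096 + 4013328) = 1/3869232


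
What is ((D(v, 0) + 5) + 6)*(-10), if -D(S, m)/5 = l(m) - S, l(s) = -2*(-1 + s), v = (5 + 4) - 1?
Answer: -410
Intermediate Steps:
v = 8 (v = 9 - 1 = 8)
l(s) = 2 - 2*s
D(S, m) = -10 + 5*S + 10*m (D(S, m) = -5*((2 - 2*m) - S) = -5*(2 - S - 2*m) = -10 + 5*S + 10*m)
((D(v, 0) + 5) + 6)*(-10) = (((-10 + 5*8 + 10*0) + 5) + 6)*(-10) = (((-10 + 40 + 0) + 5) + 6)*(-10) = ((30 + 5) + 6)*(-10) = (35 + 6)*(-10) = 41*(-10) = -410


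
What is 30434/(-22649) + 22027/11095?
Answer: 161224293/251290655 ≈ 0.64158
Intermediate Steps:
30434/(-22649) + 22027/11095 = 30434*(-1/22649) + 22027*(1/11095) = -30434/22649 + 22027/11095 = 161224293/251290655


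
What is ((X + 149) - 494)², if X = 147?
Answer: 39204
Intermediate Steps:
((X + 149) - 494)² = ((147 + 149) - 494)² = (296 - 494)² = (-198)² = 39204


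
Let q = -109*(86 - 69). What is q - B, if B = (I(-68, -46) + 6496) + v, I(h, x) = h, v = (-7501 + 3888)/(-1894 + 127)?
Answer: -14636140/1767 ≈ -8283.0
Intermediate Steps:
v = 3613/1767 (v = -3613/(-1767) = -3613*(-1/1767) = 3613/1767 ≈ 2.0447)
q = -1853 (q = -109*17 = -1853)
B = 11361889/1767 (B = (-68 + 6496) + 3613/1767 = 6428 + 3613/1767 = 11361889/1767 ≈ 6430.0)
q - B = -1853 - 1*11361889/1767 = -1853 - 11361889/1767 = -14636140/1767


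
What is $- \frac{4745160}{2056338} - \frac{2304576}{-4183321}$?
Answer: $- \frac{839530015204}{477906774361} \approx -1.7567$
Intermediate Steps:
$- \frac{4745160}{2056338} - \frac{2304576}{-4183321} = \left(-4745160\right) \frac{1}{2056338} - - \frac{2304576}{4183321} = - \frac{263620}{114241} + \frac{2304576}{4183321} = - \frac{839530015204}{477906774361}$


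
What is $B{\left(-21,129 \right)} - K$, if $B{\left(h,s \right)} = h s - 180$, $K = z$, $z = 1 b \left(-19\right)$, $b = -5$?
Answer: $-2984$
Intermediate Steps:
$z = 95$ ($z = 1 \left(-5\right) \left(-19\right) = \left(-5\right) \left(-19\right) = 95$)
$K = 95$
$B{\left(h,s \right)} = -180 + h s$
$B{\left(-21,129 \right)} - K = \left(-180 - 2709\right) - 95 = -2889 - 95 = -2984$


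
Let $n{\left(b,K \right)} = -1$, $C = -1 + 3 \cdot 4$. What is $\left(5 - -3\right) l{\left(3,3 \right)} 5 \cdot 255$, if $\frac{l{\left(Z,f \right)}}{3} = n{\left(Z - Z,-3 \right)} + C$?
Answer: $306000$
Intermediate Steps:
$C = 11$ ($C = -1 + 12 = 11$)
$l{\left(Z,f \right)} = 30$ ($l{\left(Z,f \right)} = 3 \left(-1 + 11\right) = 3 \cdot 10 = 30$)
$\left(5 - -3\right) l{\left(3,3 \right)} 5 \cdot 255 = \left(5 - -3\right) 30 \cdot 5 \cdot 255 = \left(5 + 3\right) 30 \cdot 5 \cdot 255 = 8 \cdot 30 \cdot 5 \cdot 255 = 240 \cdot 5 \cdot 255 = 1200 \cdot 255 = 306000$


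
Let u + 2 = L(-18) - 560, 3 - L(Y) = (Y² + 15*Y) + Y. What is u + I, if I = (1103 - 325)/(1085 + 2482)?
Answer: -2121587/3567 ≈ -594.78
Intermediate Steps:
L(Y) = 3 - Y² - 16*Y (L(Y) = 3 - ((Y² + 15*Y) + Y) = 3 - (Y² + 16*Y) = 3 + (-Y² - 16*Y) = 3 - Y² - 16*Y)
u = -595 (u = -2 + ((3 - 1*(-18)² - 16*(-18)) - 560) = -2 + ((3 - 1*324 + 288) - 560) = -2 + ((3 - 324 + 288) - 560) = -2 + (-33 - 560) = -2 - 593 = -595)
I = 778/3567 ≈ 0.21811
u + I = -595 + 778/3567 = -2121587/3567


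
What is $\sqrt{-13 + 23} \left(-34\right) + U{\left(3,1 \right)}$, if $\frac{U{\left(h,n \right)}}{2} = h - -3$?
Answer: $12 - 34 \sqrt{10} \approx -95.517$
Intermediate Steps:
$U{\left(h,n \right)} = 6 + 2 h$ ($U{\left(h,n \right)} = 2 \left(h - -3\right) = 2 \left(h + 3\right) = 2 \left(3 + h\right) = 6 + 2 h$)
$\sqrt{-13 + 23} \left(-34\right) + U{\left(3,1 \right)} = \sqrt{-13 + 23} \left(-34\right) + \left(6 + 2 \cdot 3\right) = \sqrt{10} \left(-34\right) + \left(6 + 6\right) = - 34 \sqrt{10} + 12 = 12 - 34 \sqrt{10}$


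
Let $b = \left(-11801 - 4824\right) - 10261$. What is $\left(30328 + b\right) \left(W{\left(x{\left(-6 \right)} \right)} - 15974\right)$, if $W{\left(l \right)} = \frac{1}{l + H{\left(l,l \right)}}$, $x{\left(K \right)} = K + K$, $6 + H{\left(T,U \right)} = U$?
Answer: $- \frac{824739341}{15} \approx -5.4983 \cdot 10^{7}$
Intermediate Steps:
$H{\left(T,U \right)} = -6 + U$
$b = -26886$ ($b = -16625 - 10261 = -26886$)
$x{\left(K \right)} = 2 K$
$W{\left(l \right)} = \frac{1}{-6 + 2 l}$ ($W{\left(l \right)} = \frac{1}{l + \left(-6 + l\right)} = \frac{1}{-6 + 2 l}$)
$\left(30328 + b\right) \left(W{\left(x{\left(-6 \right)} \right)} - 15974\right) = \left(30328 - 26886\right) \left(\frac{1}{2 \left(-3 + 2 \left(-6\right)\right)} - 15974\right) = 3442 \left(\frac{1}{2 \left(-3 - 12\right)} - 15974\right) = 3442 \left(\frac{1}{2 \left(-15\right)} - 15974\right) = 3442 \left(\frac{1}{2} \left(- \frac{1}{15}\right) - 15974\right) = 3442 \left(- \frac{1}{30} - 15974\right) = 3442 \left(- \frac{479221}{30}\right) = - \frac{824739341}{15}$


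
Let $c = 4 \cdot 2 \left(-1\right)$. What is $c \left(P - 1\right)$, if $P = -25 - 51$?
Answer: $616$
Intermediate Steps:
$c = -8$ ($c = 8 \left(-1\right) = -8$)
$P = -76$ ($P = -25 - 51 = -76$)
$c \left(P - 1\right) = - 8 \left(-76 - 1\right) = \left(-8\right) \left(-77\right) = 616$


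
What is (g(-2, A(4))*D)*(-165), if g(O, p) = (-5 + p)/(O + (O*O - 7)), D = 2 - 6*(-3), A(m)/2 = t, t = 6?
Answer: 4620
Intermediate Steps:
A(m) = 12 (A(m) = 2*6 = 12)
D = 20 (D = 2 + 18 = 20)
g(O, p) = (-5 + p)/(-7 + O + O**2) (g(O, p) = (-5 + p)/(O + (O**2 - 7)) = (-5 + p)/(O + (-7 + O**2)) = (-5 + p)/(-7 + O + O**2))
(g(-2, A(4))*D)*(-165) = (((-5 + 12)/(-7 - 2 + (-2)**2))*20)*(-165) = ((7/(-7 - 2 + 4))*20)*(-165) = ((7/(-5))*20)*(-165) = (-1/5*7*20)*(-165) = -7/5*20*(-165) = -28*(-165) = 4620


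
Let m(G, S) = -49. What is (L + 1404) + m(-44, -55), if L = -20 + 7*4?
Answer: 1363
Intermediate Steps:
L = 8 (L = -20 + 28 = 8)
(L + 1404) + m(-44, -55) = (8 + 1404) - 49 = 1412 - 49 = 1363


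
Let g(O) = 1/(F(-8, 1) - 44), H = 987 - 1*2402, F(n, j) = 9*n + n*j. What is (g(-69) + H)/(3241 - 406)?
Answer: -58487/117180 ≈ -0.49912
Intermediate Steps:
F(n, j) = 9*n + j*n
H = -1415 (H = 987 - 2402 = -1415)
g(O) = -1/124 (g(O) = 1/(-8*(9 + 1) - 44) = 1/(-8*10 - 44) = 1/(-80 - 44) = 1/(-124) = -1/124)
(g(-69) + H)/(3241 - 406) = (-1/124 - 1415)/(3241 - 406) = -175461/124/2835 = -175461/124*1/2835 = -58487/117180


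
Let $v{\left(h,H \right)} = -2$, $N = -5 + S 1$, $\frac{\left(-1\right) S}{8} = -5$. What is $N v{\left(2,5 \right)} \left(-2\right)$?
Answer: $140$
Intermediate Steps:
$S = 40$ ($S = \left(-8\right) \left(-5\right) = 40$)
$N = 35$ ($N = -5 + 40 \cdot 1 = -5 + 40 = 35$)
$N v{\left(2,5 \right)} \left(-2\right) = 35 \left(-2\right) \left(-2\right) = \left(-70\right) \left(-2\right) = 140$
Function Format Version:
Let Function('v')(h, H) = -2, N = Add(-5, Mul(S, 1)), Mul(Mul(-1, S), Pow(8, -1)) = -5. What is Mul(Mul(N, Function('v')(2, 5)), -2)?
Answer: 140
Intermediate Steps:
S = 40 (S = Mul(-8, -5) = 40)
N = 35 (N = Add(-5, Mul(40, 1)) = Add(-5, 40) = 35)
Mul(Mul(N, Function('v')(2, 5)), -2) = Mul(Mul(35, -2), -2) = Mul(-70, -2) = 140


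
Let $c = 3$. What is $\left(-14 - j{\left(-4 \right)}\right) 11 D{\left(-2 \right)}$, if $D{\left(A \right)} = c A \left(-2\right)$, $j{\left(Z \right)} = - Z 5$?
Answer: $-4488$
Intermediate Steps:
$j{\left(Z \right)} = - 5 Z$
$D{\left(A \right)} = - 6 A$ ($D{\left(A \right)} = 3 A \left(-2\right) = 3 \left(- 2 A\right) = - 6 A$)
$\left(-14 - j{\left(-4 \right)}\right) 11 D{\left(-2 \right)} = \left(-14 - \left(-5\right) \left(-4\right)\right) 11 \left(\left(-6\right) \left(-2\right)\right) = \left(-14 - 20\right) 11 \cdot 12 = \left(-34\right) 11 \cdot 12 = \left(-374\right) 12 = -4488$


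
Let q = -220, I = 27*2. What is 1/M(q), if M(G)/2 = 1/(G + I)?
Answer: -83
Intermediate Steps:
I = 54
M(G) = 2/(54 + G) (M(G) = 2/(G + 54) = 2/(54 + G))
1/M(q) = 1/(2/(54 - 220)) = 1/(2/(-166)) = 1/(2*(-1/166)) = 1/(-1/83) = -83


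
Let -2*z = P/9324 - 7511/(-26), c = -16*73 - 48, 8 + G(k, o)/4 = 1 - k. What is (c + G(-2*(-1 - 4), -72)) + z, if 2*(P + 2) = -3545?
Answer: -32977679/23088 ≈ -1428.3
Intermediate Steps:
P = -3549/2 (P = -2 + (½)*(-3545) = -2 - 3545/2 = -3549/2 ≈ -1774.5)
G(k, o) = -28 - 4*k (G(k, o) = -32 + 4*(1 - k) = -32 + (4 - 4*k) = -28 - 4*k)
c = -1216 (c = -1168 - 48 = -1216)
z = -3332687/23088 (z = -(-3549/2/9324 - 7511/(-26))/2 = -(-3549/2*1/9324 - 7511*(-1/26))/2 = -(-169/888 + 7511/26)/2 = -½*3332687/11544 = -3332687/23088 ≈ -144.35)
(c + G(-2*(-1 - 4), -72)) + z = (-1216 + (-28 - (-8)*(-1 - 4))) - 3332687/23088 = (-1216 + (-28 - (-8)*(-5))) - 3332687/23088 = (-1216 + (-28 - 4*10)) - 3332687/23088 = (-1216 + (-28 - 40)) - 3332687/23088 = (-1216 - 68) - 3332687/23088 = -1284 - 3332687/23088 = -32977679/23088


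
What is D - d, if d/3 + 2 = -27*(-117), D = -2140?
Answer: -11611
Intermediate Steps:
d = 9471 (d = -6 + 3*(-27*(-117)) = -6 + 3*3159 = -6 + 9477 = 9471)
D - d = -2140 - 1*9471 = -2140 - 9471 = -11611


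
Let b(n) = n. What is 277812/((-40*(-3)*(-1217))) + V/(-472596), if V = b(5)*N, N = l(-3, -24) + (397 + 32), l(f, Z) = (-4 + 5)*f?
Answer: -456958004/239645555 ≈ -1.9068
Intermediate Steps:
l(f, Z) = f (l(f, Z) = 1*f = f)
N = 426 (N = -3 + (397 + 32) = -3 + 429 = 426)
V = 2130 (V = 5*426 = 2130)
277812/((-40*(-3)*(-1217))) + V/(-472596) = 277812/((-40*(-3)*(-1217))) + 2130/(-472596) = 277812/((120*(-1217))) + 2130*(-1/472596) = 277812/(-146040) - 355/78766 = 277812*(-1/146040) - 355/78766 = -23151/12170 - 355/78766 = -456958004/239645555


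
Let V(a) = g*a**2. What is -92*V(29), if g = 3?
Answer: -232116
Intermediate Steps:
V(a) = 3*a**2
-92*V(29) = -276*29**2 = -276*841 = -92*2523 = -232116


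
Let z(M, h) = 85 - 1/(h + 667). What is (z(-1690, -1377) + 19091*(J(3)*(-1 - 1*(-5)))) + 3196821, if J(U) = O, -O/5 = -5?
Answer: 3625264261/710 ≈ 5.1060e+6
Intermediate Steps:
z(M, h) = 85 - 1/(667 + h)
O = 25 (O = -5*(-5) = 25)
J(U) = 25
(z(-1690, -1377) + 19091*(J(3)*(-1 - 1*(-5)))) + 3196821 = ((56694 + 85*(-1377))/(667 - 1377) + 19091*(25*(-1 - 1*(-5)))) + 3196821 = ((56694 - 117045)/(-710) + 19091*(25*(-1 + 5))) + 3196821 = (-1/710*(-60351) + 19091*(25*4)) + 3196821 = (60351/710 + 19091*100) + 3196821 = (60351/710 + 1909100) + 3196821 = 1355521351/710 + 3196821 = 3625264261/710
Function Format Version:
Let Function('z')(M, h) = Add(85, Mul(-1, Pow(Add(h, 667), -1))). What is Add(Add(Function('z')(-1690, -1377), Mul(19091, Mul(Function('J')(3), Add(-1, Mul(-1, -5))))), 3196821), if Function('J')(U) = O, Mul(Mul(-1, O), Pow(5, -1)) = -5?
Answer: Rational(3625264261, 710) ≈ 5.1060e+6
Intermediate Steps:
Function('z')(M, h) = Add(85, Mul(-1, Pow(Add(667, h), -1)))
O = 25 (O = Mul(-5, -5) = 25)
Function('J')(U) = 25
Add(Add(Function('z')(-1690, -1377), Mul(19091, Mul(Function('J')(3), Add(-1, Mul(-1, -5))))), 3196821) = Add(Add(Mul(Pow(Add(667, -1377), -1), Add(56694, Mul(85, -1377))), Mul(19091, Mul(25, Add(-1, Mul(-1, -5))))), 3196821) = Add(Add(Mul(Pow(-710, -1), Add(56694, -117045)), Mul(19091, Mul(25, Add(-1, 5)))), 3196821) = Add(Add(Mul(Rational(-1, 710), -60351), Mul(19091, Mul(25, 4))), 3196821) = Add(Add(Rational(60351, 710), Mul(19091, 100)), 3196821) = Add(Add(Rational(60351, 710), 1909100), 3196821) = Add(Rational(1355521351, 710), 3196821) = Rational(3625264261, 710)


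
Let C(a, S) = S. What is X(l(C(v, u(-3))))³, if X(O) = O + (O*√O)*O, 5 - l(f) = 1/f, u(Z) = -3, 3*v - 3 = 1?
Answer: 16814080/243 + 1094975488*√3/6561 ≈ 3.5826e+5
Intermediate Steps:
v = 4/3 (v = 1 + (⅓)*1 = 1 + ⅓ = 4/3 ≈ 1.3333)
l(f) = 5 - 1/f
X(O) = O + O^(5/2) (X(O) = O + O^(3/2)*O = O + O^(5/2))
X(l(C(v, u(-3))))³ = ((5 - 1/(-3)) + (5 - 1/(-3))^(5/2))³ = ((5 - 1*(-⅓)) + (5 - 1*(-⅓))^(5/2))³ = ((5 + ⅓) + (5 + ⅓)^(5/2))³ = (16/3 + (16/3)^(5/2))³ = (16/3 + 1024*√3/27)³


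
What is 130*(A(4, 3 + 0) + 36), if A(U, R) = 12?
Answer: 6240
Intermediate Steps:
130*(A(4, 3 + 0) + 36) = 130*(12 + 36) = 130*48 = 6240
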